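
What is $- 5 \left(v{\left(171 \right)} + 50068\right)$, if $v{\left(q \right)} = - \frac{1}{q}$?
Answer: $- \frac{42808135}{171} \approx -2.5034 \cdot 10^{5}$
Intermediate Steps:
$- 5 \left(v{\left(171 \right)} + 50068\right) = - 5 \left(- \frac{1}{171} + 50068\right) = \left(-5\right) \frac{8561627}{171} = - \frac{42808135}{171}$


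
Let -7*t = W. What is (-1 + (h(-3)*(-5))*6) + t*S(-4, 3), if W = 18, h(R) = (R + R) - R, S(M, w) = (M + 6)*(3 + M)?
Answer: 659/7 ≈ 94.143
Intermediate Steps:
S(M, w) = (3 + M)*(6 + M) (S(M, w) = (6 + M)*(3 + M) = (3 + M)*(6 + M))
h(R) = R (h(R) = 2*R - R = R)
t = -18/7 (t = -⅐*18 = -18/7 ≈ -2.5714)
(-1 + (h(-3)*(-5))*6) + t*S(-4, 3) = (-1 - 3*(-5)*6) - 18*(18 + (-4)² + 9*(-4))/7 = (-1 + 15*6) - 18*(18 + 16 - 36)/7 = (-1 + 90) - 18/7*(-2) = 89 + 36/7 = 659/7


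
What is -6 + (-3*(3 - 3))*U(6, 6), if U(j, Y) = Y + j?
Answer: -6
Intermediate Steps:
-6 + (-3*(3 - 3))*U(6, 6) = -6 + (-3*(3 - 3))*(6 + 6) = -6 - 3*0*12 = -6 + 0*12 = -6 + 0 = -6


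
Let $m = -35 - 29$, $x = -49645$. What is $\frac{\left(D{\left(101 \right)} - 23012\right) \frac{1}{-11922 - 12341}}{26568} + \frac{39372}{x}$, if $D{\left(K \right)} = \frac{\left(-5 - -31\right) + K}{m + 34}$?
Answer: $- \frac{30454574095133}{38402555182416} \approx -0.79304$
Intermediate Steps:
$m = -64$ ($m = -35 - 29 = -64$)
$D{\left(K \right)} = - \frac{13}{15} - \frac{K}{30}$ ($D{\left(K \right)} = \frac{\left(-5 - -31\right) + K}{-64 + 34} = \frac{\left(-5 + 31\right) + K}{-30} = \left(26 + K\right) \left(- \frac{1}{30}\right) = - \frac{13}{15} - \frac{K}{30}$)
$\frac{\left(D{\left(101 \right)} - 23012\right) \frac{1}{-11922 - 12341}}{26568} + \frac{39372}{x} = \frac{\left(\left(- \frac{13}{15} - \frac{101}{30}\right) - 23012\right) \frac{1}{-11922 - 12341}}{26568} + \frac{39372}{-49645} = \frac{\left(- \frac{13}{15} - \frac{101}{30}\right) - 23012}{-24263} \cdot \frac{1}{26568} + 39372 \left(- \frac{1}{49645}\right) = \left(- \frac{127}{30} - 23012\right) \left(- \frac{1}{24263}\right) \frac{1}{26568} - \frac{39372}{49645} = \left(- \frac{690487}{30}\right) \left(- \frac{1}{24263}\right) \frac{1}{26568} - \frac{39372}{49645} = \frac{690487}{727890} \cdot \frac{1}{26568} - \frac{39372}{49645} = \frac{690487}{19338581520} - \frac{39372}{49645} = - \frac{30454574095133}{38402555182416}$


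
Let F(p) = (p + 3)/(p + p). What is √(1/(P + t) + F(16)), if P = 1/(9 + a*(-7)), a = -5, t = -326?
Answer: √7777032774/114744 ≈ 0.76856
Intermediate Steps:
F(p) = (3 + p)/(2*p) (F(p) = (3 + p)/((2*p)) = (3 + p)*(1/(2*p)) = (3 + p)/(2*p))
P = 1/44 (P = 1/(9 - 5*(-7)) = 1/(9 + 35) = 1/44 ≈ 0.022727)
√(1/(P + t) + F(16)) = √(1/(1/44 - 326) + (½)*(3 + 16)/16) = √(1/(-14343/44) + (½)*(1/16)*19) = √(-44/14343 + 19/32) = √(271109/458976) = √7777032774/114744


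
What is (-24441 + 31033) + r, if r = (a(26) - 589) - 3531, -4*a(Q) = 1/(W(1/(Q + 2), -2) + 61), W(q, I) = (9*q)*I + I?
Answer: 4039241/1634 ≈ 2472.0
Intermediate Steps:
W(q, I) = I + 9*I*q (W(q, I) = 9*I*q + I = I + 9*I*q)
a(Q) = -1/(4*(59 - 18/(2 + Q))) (a(Q) = -1/(4*(-2*(1 + 9/(Q + 2)) + 61)) = -1/(4*(-2*(1 + 9/(2 + Q)) + 61)) = -1/(4*((-2 - 18/(2 + Q)) + 61)) = -1/(4*(59 - 18/(2 + Q))))
r = -6732087/1634 (r = ((-2 - 1*26)/(4*(100 + 59*26)) - 589) - 3531 = ((-2 - 26)/(4*(100 + 1534)) - 589) - 3531 = ((¼)*(-28)/1634 - 589) - 3531 = ((¼)*(1/1634)*(-28) - 589) - 3531 = (-7/1634 - 589) - 3531 = -962433/1634 - 3531 = -6732087/1634 ≈ -4120.0)
(-24441 + 31033) + r = (-24441 + 31033) - 6732087/1634 = 6592 - 6732087/1634 = 4039241/1634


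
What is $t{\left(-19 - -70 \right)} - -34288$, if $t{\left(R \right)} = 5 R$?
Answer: $34543$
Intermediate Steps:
$t{\left(-19 - -70 \right)} - -34288 = 5 \left(-19 - -70\right) - -34288 = 5 \left(-19 + 70\right) + 34288 = 5 \cdot 51 + 34288 = 255 + 34288 = 34543$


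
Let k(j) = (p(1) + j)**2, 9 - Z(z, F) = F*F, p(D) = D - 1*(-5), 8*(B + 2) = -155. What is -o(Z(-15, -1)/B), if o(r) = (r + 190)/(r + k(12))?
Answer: -16213/27670 ≈ -0.58594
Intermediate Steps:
B = -171/8 (B = -2 + (1/8)*(-155) = -2 - 155/8 = -171/8 ≈ -21.375)
p(D) = 5 + D (p(D) = D + 5 = 5 + D)
Z(z, F) = 9 - F**2 (Z(z, F) = 9 - F*F = 9 - F**2)
k(j) = (6 + j)**2 (k(j) = ((5 + 1) + j)**2 = (6 + j)**2)
o(r) = (190 + r)/(324 + r) (o(r) = (r + 190)/(r + (6 + 12)**2) = (190 + r)/(r + 18**2) = (190 + r)/(r + 324) = (190 + r)/(324 + r))
-o(Z(-15, -1)/B) = -(190 + (9 - 1*(-1)**2)/(-171/8))/(324 + (9 - 1*(-1)**2)/(-171/8)) = -(190 + (9 - 1*1)*(-8/171))/(324 + (9 - 1*1)*(-8/171)) = -(190 + (9 - 1)*(-8/171))/(324 + (9 - 1)*(-8/171)) = -(190 + 8*(-8/171))/(324 + 8*(-8/171)) = -(190 - 64/171)/(324 - 64/171) = -32426/(55340/171*171) = -171*32426/(55340*171) = -1*16213/27670 = -16213/27670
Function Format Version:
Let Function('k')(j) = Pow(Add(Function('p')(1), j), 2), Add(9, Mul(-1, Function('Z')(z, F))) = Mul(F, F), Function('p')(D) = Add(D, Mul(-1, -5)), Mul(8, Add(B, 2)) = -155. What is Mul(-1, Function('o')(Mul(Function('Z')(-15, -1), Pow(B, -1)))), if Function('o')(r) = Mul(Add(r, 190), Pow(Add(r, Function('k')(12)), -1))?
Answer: Rational(-16213, 27670) ≈ -0.58594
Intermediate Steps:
B = Rational(-171, 8) (B = Add(-2, Mul(Rational(1, 8), -155)) = Add(-2, Rational(-155, 8)) = Rational(-171, 8) ≈ -21.375)
Function('p')(D) = Add(5, D) (Function('p')(D) = Add(D, 5) = Add(5, D))
Function('Z')(z, F) = Add(9, Mul(-1, Pow(F, 2))) (Function('Z')(z, F) = Add(9, Mul(-1, Mul(F, F))) = Add(9, Mul(-1, Pow(F, 2))))
Function('k')(j) = Pow(Add(6, j), 2) (Function('k')(j) = Pow(Add(Add(5, 1), j), 2) = Pow(Add(6, j), 2))
Function('o')(r) = Mul(Pow(Add(324, r), -1), Add(190, r)) (Function('o')(r) = Mul(Add(r, 190), Pow(Add(r, Pow(Add(6, 12), 2)), -1)) = Mul(Add(190, r), Pow(Add(r, Pow(18, 2)), -1)) = Mul(Add(190, r), Pow(Add(r, 324), -1)) = Mul(Add(190, r), Pow(Add(324, r), -1)) = Mul(Pow(Add(324, r), -1), Add(190, r)))
Mul(-1, Function('o')(Mul(Function('Z')(-15, -1), Pow(B, -1)))) = Mul(-1, Mul(Pow(Add(324, Mul(Add(9, Mul(-1, Pow(-1, 2))), Pow(Rational(-171, 8), -1))), -1), Add(190, Mul(Add(9, Mul(-1, Pow(-1, 2))), Pow(Rational(-171, 8), -1))))) = Mul(-1, Mul(Pow(Add(324, Mul(Add(9, Mul(-1, 1)), Rational(-8, 171))), -1), Add(190, Mul(Add(9, Mul(-1, 1)), Rational(-8, 171))))) = Mul(-1, Mul(Pow(Add(324, Mul(Add(9, -1), Rational(-8, 171))), -1), Add(190, Mul(Add(9, -1), Rational(-8, 171))))) = Mul(-1, Mul(Pow(Add(324, Mul(8, Rational(-8, 171))), -1), Add(190, Mul(8, Rational(-8, 171))))) = Mul(-1, Mul(Pow(Add(324, Rational(-64, 171)), -1), Add(190, Rational(-64, 171)))) = Mul(-1, Mul(Pow(Rational(55340, 171), -1), Rational(32426, 171))) = Mul(-1, Mul(Rational(171, 55340), Rational(32426, 171))) = Mul(-1, Rational(16213, 27670)) = Rational(-16213, 27670)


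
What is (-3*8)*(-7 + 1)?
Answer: 144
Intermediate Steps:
(-3*8)*(-7 + 1) = -24*(-6) = 144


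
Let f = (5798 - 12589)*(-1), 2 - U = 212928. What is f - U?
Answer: 219717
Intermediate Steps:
U = -212926 (U = 2 - 1*212928 = 2 - 212928 = -212926)
f = 6791 (f = -6791*(-1) = 6791)
f - U = 6791 - 1*(-212926) = 6791 + 212926 = 219717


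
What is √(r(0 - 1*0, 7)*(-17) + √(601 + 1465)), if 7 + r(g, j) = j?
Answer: 2066^(¼) ≈ 6.7419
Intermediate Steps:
r(g, j) = -7 + j
√(r(0 - 1*0, 7)*(-17) + √(601 + 1465)) = √((-7 + 7)*(-17) + √(601 + 1465)) = √(0*(-17) + √2066) = √(0 + √2066) = √(√2066) = 2066^(¼)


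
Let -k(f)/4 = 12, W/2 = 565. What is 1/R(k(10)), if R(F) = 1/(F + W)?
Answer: 1082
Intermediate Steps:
W = 1130 (W = 2*565 = 1130)
k(f) = -48 (k(f) = -4*12 = -48)
R(F) = 1/(1130 + F) (R(F) = 1/(F + 1130) = 1/(1130 + F))
1/R(k(10)) = 1/(1/(1130 - 48)) = 1/(1/1082) = 1082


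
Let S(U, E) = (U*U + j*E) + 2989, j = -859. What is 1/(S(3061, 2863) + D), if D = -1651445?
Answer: 1/5261948 ≈ 1.9004e-7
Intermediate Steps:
S(U, E) = 2989 + U² - 859*E (S(U, E) = (U*U - 859*E) + 2989 = (U² - 859*E) + 2989 = 2989 + U² - 859*E)
1/(S(3061, 2863) + D) = 1/((2989 + 3061² - 859*2863) - 1651445) = 1/((2989 + 9369721 - 2459317) - 1651445) = 1/(6913393 - 1651445) = 1/5261948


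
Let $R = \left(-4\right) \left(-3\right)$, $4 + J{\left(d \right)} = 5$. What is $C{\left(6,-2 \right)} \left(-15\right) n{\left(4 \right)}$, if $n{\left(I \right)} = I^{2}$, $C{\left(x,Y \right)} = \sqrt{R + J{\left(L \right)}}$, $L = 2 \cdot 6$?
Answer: $- 240 \sqrt{13} \approx -865.33$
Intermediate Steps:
$L = 12$
$J{\left(d \right)} = 1$ ($J{\left(d \right)} = -4 + 5 = 1$)
$R = 12$
$C{\left(x,Y \right)} = \sqrt{13}$ ($C{\left(x,Y \right)} = \sqrt{12 + 1} = \sqrt{13}$)
$C{\left(6,-2 \right)} \left(-15\right) n{\left(4 \right)} = \sqrt{13} \left(-15\right) 4^{2} = - 15 \sqrt{13} \cdot 16 = - 240 \sqrt{13}$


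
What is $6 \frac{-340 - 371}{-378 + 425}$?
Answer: $- \frac{4266}{47} \approx -90.766$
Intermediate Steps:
$6 \frac{-340 - 371}{-378 + 425} = 6 \left(- \frac{711}{47}\right) = - \frac{4266}{47}$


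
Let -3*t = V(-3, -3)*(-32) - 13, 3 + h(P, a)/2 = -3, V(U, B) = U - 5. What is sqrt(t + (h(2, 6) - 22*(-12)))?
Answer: 3*sqrt(19) ≈ 13.077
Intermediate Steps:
V(U, B) = -5 + U
h(P, a) = -12 (h(P, a) = -6 + 2*(-3) = -6 - 6 = -12)
t = -81 (t = -((-5 - 3)*(-32) - 13)/3 = -(-8*(-32) - 13)/3 = -(256 - 13)/3 = -1/3*243 = -81)
sqrt(t + (h(2, 6) - 22*(-12))) = sqrt(-81 + (-12 - 22*(-12))) = sqrt(-81 + (-12 + 264)) = sqrt(-81 + 252) = sqrt(171) = 3*sqrt(19)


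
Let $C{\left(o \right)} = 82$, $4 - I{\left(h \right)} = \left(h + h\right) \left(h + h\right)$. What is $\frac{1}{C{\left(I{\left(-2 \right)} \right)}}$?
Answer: $\frac{1}{82} \approx 0.012195$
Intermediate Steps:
$I{\left(h \right)} = 4 - 4 h^{2}$ ($I{\left(h \right)} = 4 - \left(h + h\right) \left(h + h\right) = 4 - 2 h 2 h = 4 - 4 h^{2}$)
$\frac{1}{C{\left(I{\left(-2 \right)} \right)}} = \frac{1}{82}$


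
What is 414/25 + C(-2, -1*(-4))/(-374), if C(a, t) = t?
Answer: 77368/4675 ≈ 16.549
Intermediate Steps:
414/25 + C(-2, -1*(-4))/(-374) = 414/25 - 1*(-4)/(-374) = 414*(1/25) + 4*(-1/374) = 414/25 - 2/187 = 77368/4675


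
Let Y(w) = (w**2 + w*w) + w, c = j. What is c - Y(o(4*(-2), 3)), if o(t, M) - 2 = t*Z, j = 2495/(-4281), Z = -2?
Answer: -2853641/4281 ≈ -666.58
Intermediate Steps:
j = -2495/4281 (j = 2495*(-1/4281) = -2495/4281 ≈ -0.58281)
c = -2495/4281 ≈ -0.58281
o(t, M) = 2 - 2*t (o(t, M) = 2 + t*(-2) = 2 - 2*t)
Y(w) = w + 2*w**2 (Y(w) = (w**2 + w**2) + w = 2*w**2 + w = w + 2*w**2)
c - Y(o(4*(-2), 3)) = -2495/4281 - (2 - 8*(-2))*(1 + 2*(2 - 8*(-2))) = -2495/4281 - (2 - 2*(-8))*(1 + 2*(2 - 2*(-8))) = -2495/4281 - (2 + 16)*(1 + 2*(2 + 16)) = -2495/4281 - 18*(1 + 2*18) = -2495/4281 - 18*(1 + 36) = -2495/4281 - 18*37 = -2495/4281 - 1*666 = -2495/4281 - 666 = -2853641/4281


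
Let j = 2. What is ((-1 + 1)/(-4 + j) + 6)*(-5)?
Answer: -30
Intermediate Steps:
((-1 + 1)/(-4 + j) + 6)*(-5) = ((-1 + 1)/(-4 + 2) + 6)*(-5) = (0/(-2) + 6)*(-5) = (0*(-½) + 6)*(-5) = (0 + 6)*(-5) = 6*(-5) = -30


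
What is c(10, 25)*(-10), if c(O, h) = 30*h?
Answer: -7500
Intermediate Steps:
c(10, 25)*(-10) = (30*25)*(-10) = 750*(-10) = -7500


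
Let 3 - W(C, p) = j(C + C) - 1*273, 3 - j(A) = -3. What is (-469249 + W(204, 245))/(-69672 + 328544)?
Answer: -468979/258872 ≈ -1.8116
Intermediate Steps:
j(A) = 6 (j(A) = 3 - 1*(-3) = 3 + 3 = 6)
W(C, p) = 270 (W(C, p) = 3 - (6 - 1*273) = 3 - (6 - 273) = 3 - 1*(-267) = 3 + 267 = 270)
(-469249 + W(204, 245))/(-69672 + 328544) = (-469249 + 270)/(-69672 + 328544) = -468979/258872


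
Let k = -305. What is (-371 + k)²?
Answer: 456976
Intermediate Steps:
(-371 + k)² = (-371 - 305)² = (-676)² = 456976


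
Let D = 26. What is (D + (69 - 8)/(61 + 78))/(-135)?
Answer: -245/1251 ≈ -0.19584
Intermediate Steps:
(D + (69 - 8)/(61 + 78))/(-135) = (26 + (69 - 8)/(61 + 78))/(-135) = -(26 + 61/139)/135 = -1/135*3675/139 = -245/1251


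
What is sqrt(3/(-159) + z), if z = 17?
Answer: 30*sqrt(53)/53 ≈ 4.1208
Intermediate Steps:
sqrt(3/(-159) + z) = sqrt(3/(-159) + 17) = sqrt(3*(-1/159) + 17) = sqrt(-1/53 + 17) = sqrt(900/53) = 30*sqrt(53)/53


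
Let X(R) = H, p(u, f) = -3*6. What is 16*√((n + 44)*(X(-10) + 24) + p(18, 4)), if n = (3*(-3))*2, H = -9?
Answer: 32*√93 ≈ 308.60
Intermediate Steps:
p(u, f) = -18
X(R) = -9
n = -18 (n = -9*2 = -18)
16*√((n + 44)*(X(-10) + 24) + p(18, 4)) = 16*√((-18 + 44)*(-9 + 24) - 18) = 16*√(26*15 - 18) = 16*√(390 - 18) = 16*√372 = 16*(2*√93) = 32*√93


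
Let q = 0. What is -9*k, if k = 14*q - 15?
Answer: 135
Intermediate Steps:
k = -15 (k = 14*0 - 15 = 0 - 15 = -15)
-9*k = -9*(-15) = 135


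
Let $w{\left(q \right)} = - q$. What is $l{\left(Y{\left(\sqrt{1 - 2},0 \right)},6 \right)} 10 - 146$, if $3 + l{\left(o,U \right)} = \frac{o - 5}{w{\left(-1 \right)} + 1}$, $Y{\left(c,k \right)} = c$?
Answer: $-201 + 5 i \approx -201.0 + 5.0 i$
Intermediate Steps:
$l{\left(o,U \right)} = - \frac{11}{2} + \frac{o}{2}$ ($l{\left(o,U \right)} = -3 + \frac{o - 5}{\left(-1\right) \left(-1\right) + 1} = -3 + \frac{-5 + o}{1 + 1} = -3 + \frac{-5 + o}{2} = -3 + \left(-5 + o\right) \frac{1}{2} = -3 + \left(- \frac{5}{2} + \frac{o}{2}\right) = - \frac{11}{2} + \frac{o}{2}$)
$l{\left(Y{\left(\sqrt{1 - 2},0 \right)},6 \right)} 10 - 146 = \left(- \frac{11}{2} + \frac{\sqrt{1 - 2}}{2}\right) 10 - 146 = \left(- \frac{11}{2} + \frac{\sqrt{-1}}{2}\right) 10 - 146 = \left(- \frac{11}{2} + \frac{i}{2}\right) 10 - 146 = \left(-55 + 5 i\right) - 146 = -201 + 5 i$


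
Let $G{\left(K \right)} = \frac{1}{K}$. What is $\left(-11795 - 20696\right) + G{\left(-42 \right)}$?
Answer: $- \frac{1364623}{42} \approx -32491.0$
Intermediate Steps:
$\left(-11795 - 20696\right) + G{\left(-42 \right)} = \left(-11795 - 20696\right) + \frac{1}{-42} = -32491 - \frac{1}{42} = - \frac{1364623}{42}$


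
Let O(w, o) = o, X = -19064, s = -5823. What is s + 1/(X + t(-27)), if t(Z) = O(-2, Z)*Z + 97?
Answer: -106199875/18238 ≈ -5823.0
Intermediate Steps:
t(Z) = 97 + Z² (t(Z) = Z*Z + 97 = Z² + 97 = 97 + Z²)
s + 1/(X + t(-27)) = -5823 + 1/(-19064 + (97 + (-27)²)) = -5823 + 1/(-19064 + (97 + 729)) = -5823 + 1/(-19064 + 826) = -5823 + 1/(-18238) = -5823 - 1/18238 = -106199875/18238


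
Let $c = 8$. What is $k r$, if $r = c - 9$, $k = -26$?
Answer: $26$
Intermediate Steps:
$r = -1$ ($r = 8 - 9 = -1$)
$k r = \left(-26\right) \left(-1\right) = 26$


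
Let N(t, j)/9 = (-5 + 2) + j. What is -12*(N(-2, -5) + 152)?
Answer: -960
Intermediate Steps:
N(t, j) = -27 + 9*j (N(t, j) = 9*((-5 + 2) + j) = 9*(-3 + j) = -27 + 9*j)
-12*(N(-2, -5) + 152) = -12*((-27 + 9*(-5)) + 152) = -12*((-27 - 45) + 152) = -12*(-72 + 152) = -12*80 = -960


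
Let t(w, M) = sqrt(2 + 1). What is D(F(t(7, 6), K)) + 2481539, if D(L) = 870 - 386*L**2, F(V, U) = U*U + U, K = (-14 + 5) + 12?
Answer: 2426825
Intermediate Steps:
K = 3 (K = -9 + 12 = 3)
t(w, M) = sqrt(3)
F(V, U) = U + U**2 (F(V, U) = U**2 + U = U + U**2)
D(L) = 870 - 386*L**2
D(F(t(7, 6), K)) + 2481539 = (870 - 386*9*(1 + 3)**2) + 2481539 = (870 - 386*(3*4)**2) + 2481539 = (870 - 386*12**2) + 2481539 = (870 - 386*144) + 2481539 = (870 - 55584) + 2481539 = -54714 + 2481539 = 2426825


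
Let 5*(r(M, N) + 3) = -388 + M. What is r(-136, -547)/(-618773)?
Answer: 539/3093865 ≈ 0.00017422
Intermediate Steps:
r(M, N) = -403/5 + M/5 (r(M, N) = -3 + (-388 + M)/5 = -3 + (-388/5 + M/5) = -403/5 + M/5)
r(-136, -547)/(-618773) = (-403/5 + (⅕)*(-136))/(-618773) = (-403/5 - 136/5)*(-1/618773) = -539/5*(-1/618773) = 539/3093865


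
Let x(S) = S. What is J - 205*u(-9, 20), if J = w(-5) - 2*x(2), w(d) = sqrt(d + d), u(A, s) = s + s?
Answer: -8204 + I*sqrt(10) ≈ -8204.0 + 3.1623*I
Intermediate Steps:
u(A, s) = 2*s
w(d) = sqrt(2)*sqrt(d) (w(d) = sqrt(2*d) = sqrt(2)*sqrt(d))
J = -4 + I*sqrt(10) (J = sqrt(2)*sqrt(-5) - 2*2 = sqrt(2)*(I*sqrt(5)) - 4 = I*sqrt(10) - 4 = -4 + I*sqrt(10) ≈ -4.0 + 3.1623*I)
J - 205*u(-9, 20) = (-4 + I*sqrt(10)) - 410*20 = (-4 + I*sqrt(10)) - 205*40 = (-4 + I*sqrt(10)) - 8200 = -8204 + I*sqrt(10)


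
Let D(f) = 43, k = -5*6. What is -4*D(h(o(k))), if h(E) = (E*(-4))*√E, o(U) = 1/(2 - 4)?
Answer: -172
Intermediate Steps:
k = -30
o(U) = -½ (o(U) = 1/(-2) = -½)
h(E) = -4*E^(3/2) (h(E) = (-4*E)*√E = -4*E^(3/2))
-4*D(h(o(k))) = -4*43 = -172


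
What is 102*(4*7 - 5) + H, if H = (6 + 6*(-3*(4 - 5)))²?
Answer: 2922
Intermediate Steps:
H = 576 (H = (6 + 6*(-3*(-1)))² = (6 + 6*3)² = (6 + 18)² = 24² = 576)
102*(4*7 - 5) + H = 102*(4*7 - 5) + 576 = 102*(28 - 5) + 576 = 102*23 + 576 = 2346 + 576 = 2922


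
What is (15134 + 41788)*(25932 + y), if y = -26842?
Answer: -51799020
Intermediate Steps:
(15134 + 41788)*(25932 + y) = (15134 + 41788)*(25932 - 26842) = 56922*(-910) = -51799020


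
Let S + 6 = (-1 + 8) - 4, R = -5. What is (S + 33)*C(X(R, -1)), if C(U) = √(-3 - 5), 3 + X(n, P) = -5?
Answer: 60*I*√2 ≈ 84.853*I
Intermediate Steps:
X(n, P) = -8 (X(n, P) = -3 - 5 = -8)
S = -3 (S = -6 + ((-1 + 8) - 4) = -6 + (7 - 4) = -6 + 3 = -3)
C(U) = 2*I*√2 (C(U) = √(-8) = 2*I*√2)
(S + 33)*C(X(R, -1)) = (-3 + 33)*(2*I*√2) = 30*(2*I*√2) = 60*I*√2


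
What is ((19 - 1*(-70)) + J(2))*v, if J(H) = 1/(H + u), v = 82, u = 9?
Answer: 80360/11 ≈ 7305.5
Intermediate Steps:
J(H) = 1/(9 + H) (J(H) = 1/(H + 9) = 1/(9 + H))
((19 - 1*(-70)) + J(2))*v = ((19 - 1*(-70)) + 1/(9 + 2))*82 = ((19 + 70) + 1/11)*82 = (89 + 1/11)*82 = (980/11)*82 = 80360/11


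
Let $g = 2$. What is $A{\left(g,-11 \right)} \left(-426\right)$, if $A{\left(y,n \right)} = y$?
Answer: $-852$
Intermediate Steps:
$A{\left(g,-11 \right)} \left(-426\right) = 2 \left(-426\right) = -852$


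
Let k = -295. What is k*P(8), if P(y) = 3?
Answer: -885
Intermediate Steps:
k*P(8) = -295*3 = -885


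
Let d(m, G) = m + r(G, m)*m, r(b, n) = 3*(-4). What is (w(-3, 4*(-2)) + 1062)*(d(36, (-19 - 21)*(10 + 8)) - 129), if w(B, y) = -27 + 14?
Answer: -550725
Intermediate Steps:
r(b, n) = -12
w(B, y) = -13
d(m, G) = -11*m (d(m, G) = m - 12*m = -11*m)
(w(-3, 4*(-2)) + 1062)*(d(36, (-19 - 21)*(10 + 8)) - 129) = (-13 + 1062)*(-11*36 - 129) = 1049*(-396 - 129) = 1049*(-525) = -550725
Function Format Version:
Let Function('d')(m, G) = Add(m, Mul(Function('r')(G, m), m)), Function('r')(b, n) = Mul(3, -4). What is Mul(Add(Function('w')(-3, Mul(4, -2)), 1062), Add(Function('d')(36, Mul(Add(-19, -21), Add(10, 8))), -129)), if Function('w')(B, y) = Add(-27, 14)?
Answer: -550725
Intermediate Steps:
Function('r')(b, n) = -12
Function('w')(B, y) = -13
Function('d')(m, G) = Mul(-11, m) (Function('d')(m, G) = Add(m, Mul(-12, m)) = Mul(-11, m))
Mul(Add(Function('w')(-3, Mul(4, -2)), 1062), Add(Function('d')(36, Mul(Add(-19, -21), Add(10, 8))), -129)) = Mul(Add(-13, 1062), Add(Mul(-11, 36), -129)) = Mul(1049, Add(-396, -129)) = Mul(1049, -525) = -550725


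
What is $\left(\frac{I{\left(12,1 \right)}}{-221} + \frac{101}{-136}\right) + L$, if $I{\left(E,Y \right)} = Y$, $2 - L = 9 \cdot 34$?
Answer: $- \frac{538793}{1768} \approx -304.75$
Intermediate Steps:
$L = -304$ ($L = 2 - 9 \cdot 34 = 2 - 306 = -304$)
$\left(\frac{I{\left(12,1 \right)}}{-221} + \frac{101}{-136}\right) + L = \left(1 \frac{1}{-221} + \frac{101}{-136}\right) - 304 = \left(1 \left(- \frac{1}{221}\right) + 101 \left(- \frac{1}{136}\right)\right) - 304 = \left(- \frac{1}{221} - \frac{101}{136}\right) - 304 = - \frac{1321}{1768} - 304 = - \frac{538793}{1768}$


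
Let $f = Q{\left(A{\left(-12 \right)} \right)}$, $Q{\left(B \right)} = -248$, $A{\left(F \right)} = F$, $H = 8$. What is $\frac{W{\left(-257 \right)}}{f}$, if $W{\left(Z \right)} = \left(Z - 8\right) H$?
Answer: $\frac{265}{31} \approx 8.5484$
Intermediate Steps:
$W{\left(Z \right)} = -64 + 8 Z$ ($W{\left(Z \right)} = \left(Z - 8\right) 8 = \left(-8 + Z\right) 8 = -64 + 8 Z$)
$f = -248$
$\frac{W{\left(-257 \right)}}{f} = \frac{-64 + 8 \left(-257\right)}{-248} = \left(-64 - 2056\right) \left(- \frac{1}{248}\right) = \left(-2120\right) \left(- \frac{1}{248}\right) = \frac{265}{31}$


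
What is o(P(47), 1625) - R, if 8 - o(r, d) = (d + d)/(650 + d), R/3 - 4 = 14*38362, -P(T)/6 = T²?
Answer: -11278466/7 ≈ -1.6112e+6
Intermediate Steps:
P(T) = -6*T²
R = 1611216 (R = 12 + 3*(14*38362) = 12 + 3*537068 = 12 + 1611204 = 1611216)
o(r, d) = 8 - 2*d/(650 + d) (o(r, d) = 8 - (d + d)/(650 + d) = 8 - 2*d/(650 + d))
o(P(47), 1625) - R = 2*(2600 + 3*1625)/(650 + 1625) - 1*1611216 = 2*(2600 + 4875)/2275 - 1611216 = 2*(1/2275)*7475 - 1611216 = 46/7 - 1611216 = -11278466/7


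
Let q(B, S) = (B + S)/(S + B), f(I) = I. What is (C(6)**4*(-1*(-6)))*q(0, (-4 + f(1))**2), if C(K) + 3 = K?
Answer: 486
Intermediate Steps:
C(K) = -3 + K
q(B, S) = 1 (q(B, S) = (B + S)/(B + S) = 1)
(C(6)**4*(-1*(-6)))*q(0, (-4 + f(1))**2) = ((-3 + 6)**4*(-1*(-6)))*1 = (3**4*6)*1 = (81*6)*1 = 486*1 = 486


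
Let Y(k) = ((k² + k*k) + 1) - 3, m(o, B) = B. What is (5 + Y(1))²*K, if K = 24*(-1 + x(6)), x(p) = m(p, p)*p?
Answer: 21000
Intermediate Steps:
x(p) = p² (x(p) = p*p = p²)
Y(k) = -2 + 2*k² (Y(k) = ((k² + k²) + 1) - 3 = (2*k² + 1) - 3 = (1 + 2*k²) - 3 = -2 + 2*k²)
K = 840 (K = 24*(-1 + 6²) = 24*(-1 + 36) = 24*35 = 840)
(5 + Y(1))²*K = (5 + (-2 + 2*1²))²*840 = (5 + (-2 + 2*1))²*840 = (5 + (-2 + 2))²*840 = (5 + 0)²*840 = 5²*840 = 25*840 = 21000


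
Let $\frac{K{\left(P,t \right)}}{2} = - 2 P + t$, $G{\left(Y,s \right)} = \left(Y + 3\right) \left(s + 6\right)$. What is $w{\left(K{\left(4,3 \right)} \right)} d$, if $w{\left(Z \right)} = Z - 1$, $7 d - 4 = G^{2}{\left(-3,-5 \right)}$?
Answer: $- \frac{44}{7} \approx -6.2857$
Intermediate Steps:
$G{\left(Y,s \right)} = \left(3 + Y\right) \left(6 + s\right)$
$K{\left(P,t \right)} = - 4 P + 2 t$ ($K{\left(P,t \right)} = 2 \left(- 2 P + t\right) = 2 \left(t - 2 P\right) = - 4 P + 2 t$)
$d = \frac{4}{7}$ ($d = \frac{4}{7} + \frac{\left(18 + 3 \left(-5\right) + 6 \left(-3\right) - -15\right)^{2}}{7} = \frac{4}{7} + \frac{\left(18 - 15 - 18 + 15\right)^{2}}{7} = \frac{4}{7} + \frac{0^{2}}{7} = \frac{4}{7} + \frac{1}{7} \cdot 0 = \frac{4}{7} + 0 = \frac{4}{7} \approx 0.57143$)
$w{\left(Z \right)} = -1 + Z$
$w{\left(K{\left(4,3 \right)} \right)} d = \left(-1 + \left(\left(-4\right) 4 + 2 \cdot 3\right)\right) \frac{4}{7} = \left(-1 + \left(-16 + 6\right)\right) \frac{4}{7} = \left(-1 - 10\right) \frac{4}{7} = \left(-11\right) \frac{4}{7} = - \frac{44}{7}$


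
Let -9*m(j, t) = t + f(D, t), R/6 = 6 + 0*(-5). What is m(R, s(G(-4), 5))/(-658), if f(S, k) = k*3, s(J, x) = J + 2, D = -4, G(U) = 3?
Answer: 10/2961 ≈ 0.0033772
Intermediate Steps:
R = 36 (R = 6*(6 + 0*(-5)) = 6*(6 + 0) = 6*6 = 36)
s(J, x) = 2 + J
f(S, k) = 3*k
m(j, t) = -4*t/9 (m(j, t) = -(t + 3*t)/9 = -4*t/9)
m(R, s(G(-4), 5))/(-658) = -4*(2 + 3)/9/(-658) = -4/9*5*(-1/658) = -20/9*(-1/658) = 10/2961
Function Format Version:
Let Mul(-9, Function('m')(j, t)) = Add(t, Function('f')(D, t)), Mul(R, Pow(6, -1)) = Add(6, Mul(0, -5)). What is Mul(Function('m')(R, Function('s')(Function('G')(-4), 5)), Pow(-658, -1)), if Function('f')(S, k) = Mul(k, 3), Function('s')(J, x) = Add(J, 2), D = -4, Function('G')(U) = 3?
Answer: Rational(10, 2961) ≈ 0.0033772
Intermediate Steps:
R = 36 (R = Mul(6, Add(6, Mul(0, -5))) = Mul(6, Add(6, 0)) = Mul(6, 6) = 36)
Function('s')(J, x) = Add(2, J)
Function('f')(S, k) = Mul(3, k)
Function('m')(j, t) = Mul(Rational(-4, 9), t) (Function('m')(j, t) = Mul(Rational(-1, 9), Add(t, Mul(3, t))) = Mul(Rational(-1, 9), Mul(4, t)) = Mul(Rational(-4, 9), t))
Mul(Function('m')(R, Function('s')(Function('G')(-4), 5)), Pow(-658, -1)) = Mul(Mul(Rational(-4, 9), Add(2, 3)), Pow(-658, -1)) = Mul(Mul(Rational(-4, 9), 5), Rational(-1, 658)) = Mul(Rational(-20, 9), Rational(-1, 658)) = Rational(10, 2961)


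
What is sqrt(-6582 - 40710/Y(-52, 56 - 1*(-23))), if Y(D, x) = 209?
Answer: 6*I*sqrt(8222687)/209 ≈ 82.321*I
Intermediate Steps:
sqrt(-6582 - 40710/Y(-52, 56 - 1*(-23))) = sqrt(-6582 - 40710/209) = sqrt(-1416348/209) = 6*I*sqrt(8222687)/209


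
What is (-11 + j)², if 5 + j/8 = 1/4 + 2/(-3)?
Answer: 26569/9 ≈ 2952.1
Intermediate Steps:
j = -130/3 (j = -40 + 8*(1/4 + 2/(-3)) = -40 + 8*(1*(¼) + 2*(-⅓)) = -40 + 8*(¼ - ⅔) = -40 + 8*(-5/12) = -40 - 10/3 = -130/3 ≈ -43.333)
(-11 + j)² = (-11 - 130/3)² = (-163/3)² = 26569/9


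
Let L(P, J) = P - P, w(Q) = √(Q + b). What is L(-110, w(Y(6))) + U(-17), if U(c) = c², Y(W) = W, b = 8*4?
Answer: 289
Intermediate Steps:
b = 32
w(Q) = √(32 + Q) (w(Q) = √(Q + 32) = √(32 + Q))
L(P, J) = 0
L(-110, w(Y(6))) + U(-17) = 0 + (-17)² = 0 + 289 = 289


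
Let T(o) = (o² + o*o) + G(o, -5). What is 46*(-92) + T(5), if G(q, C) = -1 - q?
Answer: -4188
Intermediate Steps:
T(o) = -1 - o + 2*o² (T(o) = (o² + o*o) + (-1 - o) = (o² + o²) + (-1 - o) = 2*o² + (-1 - o) = -1 - o + 2*o²)
46*(-92) + T(5) = 46*(-92) + (-1 - 1*5 + 2*5²) = -4232 + (-1 - 5 + 2*25) = -4232 + (-1 - 5 + 50) = -4232 + 44 = -4188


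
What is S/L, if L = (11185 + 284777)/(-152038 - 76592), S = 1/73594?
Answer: -38105/3630171238 ≈ -1.0497e-5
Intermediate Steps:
S = 1/73594 ≈ 1.3588e-5
L = -49327/38105 (L = 295962/(-228630) = 295962*(-1/228630) = -49327/38105 ≈ -1.2945)
S/L = 1/(73594*(-49327/38105)) = (1/73594)*(-38105/49327) = -38105/3630171238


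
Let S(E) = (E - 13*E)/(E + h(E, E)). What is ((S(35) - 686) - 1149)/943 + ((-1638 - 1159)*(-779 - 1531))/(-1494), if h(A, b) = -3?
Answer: -8127400145/1878456 ≈ -4326.6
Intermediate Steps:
S(E) = -12*E/(-3 + E) (S(E) = (E - 13*E)/(E - 3) = (-12*E)/(-3 + E) = -12*E/(-3 + E))
((S(35) - 686) - 1149)/943 + ((-1638 - 1159)*(-779 - 1531))/(-1494) = ((-12*35/(-3 + 35) - 686) - 1149)/943 + ((-1638 - 1159)*(-779 - 1531))/(-1494) = ((-12*35/32 - 686) - 1149)*(1/943) - 2797*(-2310)*(-1/1494) = ((-12*35*1/32 - 686) - 1149)*(1/943) + 6461070*(-1/1494) = ((-105/8 - 686) - 1149)*(1/943) - 1076845/249 = (-5593/8 - 1149)*(1/943) - 1076845/249 = -14785/8*1/943 - 1076845/249 = -14785/7544 - 1076845/249 = -8127400145/1878456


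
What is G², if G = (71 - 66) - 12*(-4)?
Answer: 2809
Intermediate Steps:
G = 53 (G = 5 + 48 = 53)
G² = 53² = 2809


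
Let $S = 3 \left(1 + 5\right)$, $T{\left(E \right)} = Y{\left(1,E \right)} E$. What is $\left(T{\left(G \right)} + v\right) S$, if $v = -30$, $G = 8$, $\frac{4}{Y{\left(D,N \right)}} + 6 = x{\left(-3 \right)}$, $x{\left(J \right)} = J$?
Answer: $-604$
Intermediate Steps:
$Y{\left(D,N \right)} = - \frac{4}{9}$ ($Y{\left(D,N \right)} = \frac{4}{-6 - 3} = \frac{4}{-9} = 4 \left(- \frac{1}{9}\right) = - \frac{4}{9}$)
$T{\left(E \right)} = - \frac{4 E}{9}$
$S = 18$ ($S = 3 \cdot 6 = 18$)
$\left(T{\left(G \right)} + v\right) S = \left(\left(- \frac{4}{9}\right) 8 - 30\right) 18 = \left(- \frac{32}{9} - 30\right) 18 = \left(- \frac{302}{9}\right) 18 = -604$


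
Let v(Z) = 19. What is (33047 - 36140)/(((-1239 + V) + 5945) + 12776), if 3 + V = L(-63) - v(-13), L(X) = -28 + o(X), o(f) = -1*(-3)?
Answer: -3093/17435 ≈ -0.17740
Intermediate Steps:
o(f) = 3
L(X) = -25 (L(X) = -28 + 3 = -25)
V = -47 (V = -3 + (-25 - 1*19) = -3 + (-25 - 19) = -3 - 44 = -47)
(33047 - 36140)/(((-1239 + V) + 5945) + 12776) = (33047 - 36140)/(((-1239 - 47) + 5945) + 12776) = -3093/((-1286 + 5945) + 12776) = -3093/(4659 + 12776) = -3093/17435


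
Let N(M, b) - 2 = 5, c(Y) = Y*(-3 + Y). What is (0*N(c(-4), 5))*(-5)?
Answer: 0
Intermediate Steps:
N(M, b) = 7 (N(M, b) = 2 + 5 = 7)
(0*N(c(-4), 5))*(-5) = (0*7)*(-5) = 0*(-5) = 0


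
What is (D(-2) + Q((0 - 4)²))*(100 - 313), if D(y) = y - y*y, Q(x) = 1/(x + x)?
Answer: 40683/32 ≈ 1271.3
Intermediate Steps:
Q(x) = 1/(2*x)
D(y) = y - y²
(D(-2) + Q((0 - 4)²))*(100 - 313) = (-2*(1 - 1*(-2)) + 1/(2*((0 - 4)²)))*(100 - 313) = (-2*(1 + 2) + 1/(2*((-4)²)))*(-213) = (-2*3 + (½)/16)*(-213) = (-6 + (½)*(1/16))*(-213) = (-6 + 1/32)*(-213) = -191/32*(-213) = 40683/32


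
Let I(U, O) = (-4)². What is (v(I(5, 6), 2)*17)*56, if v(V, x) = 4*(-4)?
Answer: -15232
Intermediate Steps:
I(U, O) = 16
v(V, x) = -16
(v(I(5, 6), 2)*17)*56 = -16*17*56 = -272*56 = -15232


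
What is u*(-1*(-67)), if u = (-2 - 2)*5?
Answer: -1340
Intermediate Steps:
u = -20 (u = -4*5 = -20)
u*(-1*(-67)) = -(-20)*(-67) = -20*67 = -1340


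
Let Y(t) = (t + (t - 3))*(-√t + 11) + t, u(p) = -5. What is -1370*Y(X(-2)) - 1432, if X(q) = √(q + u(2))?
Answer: 43778 - 4110*(-7)^(¼) + 2740*(-7)^(¾) - 31510*I*√7 ≈ 30713.0 - 79757.0*I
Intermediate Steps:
X(q) = √(-5 + q) (X(q) = √(q - 5) = √(-5 + q))
Y(t) = t + (-3 + 2*t)*(11 - √t) (Y(t) = (t + (-3 + t))*(11 - √t) + t = (-3 + 2*t)*(11 - √t) + t = t + (-3 + 2*t)*(11 - √t))
-1370*Y(X(-2)) - 1432 = -1370*(-33 - 2*(-5 - 2)^(¾) + 3*√(√(-5 - 2)) + 23*√(-5 - 2)) - 1432 = -1370*(-33 - 2*(-7)^(¾) + 3*√(√(-7)) + 23*√(-7)) - 1432 = -1370*(-33 - 2*7^(¾)*I^(3/2) + 3*√(I*√7) + 23*(I*√7)) - 1432 = -1370*(-33 - 2*7^(¾)*I^(3/2) + 3*(7^(¼)*√I) + 23*I*√7) - 1432 = -1370*(-33 - 2*7^(¾)*I^(3/2) + 3*7^(¼)*√I + 23*I*√7) - 1432 = (45210 - 31510*I*√7 - 4110*7^(¼)*√I + 2740*7^(¾)*I^(3/2)) - 1432 = 43778 - 31510*I*√7 - 4110*7^(¼)*√I + 2740*7^(¾)*I^(3/2)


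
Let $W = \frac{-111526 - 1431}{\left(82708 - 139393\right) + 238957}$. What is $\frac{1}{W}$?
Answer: $- \frac{182272}{112957} \approx -1.6136$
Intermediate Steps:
$W = - \frac{112957}{182272}$ ($W = - \frac{112957}{-56685 + 238957} = - \frac{112957}{182272} \approx -0.61972$)
$\frac{1}{W} = \frac{1}{- \frac{112957}{182272}} = - \frac{182272}{112957}$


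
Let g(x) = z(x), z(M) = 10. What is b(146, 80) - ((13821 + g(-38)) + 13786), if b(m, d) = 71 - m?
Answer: -27692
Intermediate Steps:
g(x) = 10
b(146, 80) - ((13821 + g(-38)) + 13786) = (71 - 1*146) - ((13821 + 10) + 13786) = (71 - 146) - (13831 + 13786) = -75 - 1*27617 = -75 - 27617 = -27692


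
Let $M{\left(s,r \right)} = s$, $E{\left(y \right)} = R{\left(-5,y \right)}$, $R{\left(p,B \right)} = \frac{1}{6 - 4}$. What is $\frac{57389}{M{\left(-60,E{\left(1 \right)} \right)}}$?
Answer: $- \frac{57389}{60} \approx -956.48$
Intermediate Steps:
$R{\left(p,B \right)} = \frac{1}{2}$
$E{\left(y \right)} = \frac{1}{2}$
$\frac{57389}{M{\left(-60,E{\left(1 \right)} \right)}} = \frac{57389}{-60} = 57389 \left(- \frac{1}{60}\right) = - \frac{57389}{60}$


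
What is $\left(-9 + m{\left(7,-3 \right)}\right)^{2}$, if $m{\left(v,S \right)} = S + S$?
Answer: $225$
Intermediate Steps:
$m{\left(v,S \right)} = 2 S$
$\left(-9 + m{\left(7,-3 \right)}\right)^{2} = \left(-9 + 2 \left(-3\right)\right)^{2} = \left(-9 - 6\right)^{2} = \left(-15\right)^{2} = 225$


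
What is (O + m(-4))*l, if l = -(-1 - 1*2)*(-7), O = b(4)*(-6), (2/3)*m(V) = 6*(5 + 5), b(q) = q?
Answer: -1386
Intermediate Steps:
m(V) = 90 (m(V) = 3*(6*(5 + 5))/2 = 3*(6*10)/2 = (3/2)*60 = 90)
O = -24 (O = 4*(-6) = -24)
l = -21 (l = -(-1 - 2)*(-7) = -1*(-3)*(-7) = 3*(-7) = -21)
(O + m(-4))*l = (-24 + 90)*(-21) = 66*(-21) = -1386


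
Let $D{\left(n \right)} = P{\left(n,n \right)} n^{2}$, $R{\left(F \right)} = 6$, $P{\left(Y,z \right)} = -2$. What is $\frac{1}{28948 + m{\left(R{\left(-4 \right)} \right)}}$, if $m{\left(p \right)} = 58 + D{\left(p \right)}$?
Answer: $\frac{1}{28934} \approx 3.4561 \cdot 10^{-5}$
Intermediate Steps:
$D{\left(n \right)} = - 2 n^{2}$
$m{\left(p \right)} = 58 - 2 p^{2}$
$\frac{1}{28948 + m{\left(R{\left(-4 \right)} \right)}} = \frac{1}{28948 + \left(58 - 2 \cdot 6^{2}\right)} = \frac{1}{28948 + \left(58 - 72\right)} = \frac{1}{28948 - 14} = \frac{1}{28934}$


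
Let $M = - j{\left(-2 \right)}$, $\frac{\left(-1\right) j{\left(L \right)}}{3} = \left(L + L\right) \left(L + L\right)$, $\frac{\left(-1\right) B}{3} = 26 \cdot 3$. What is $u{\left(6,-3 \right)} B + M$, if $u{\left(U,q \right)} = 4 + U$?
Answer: $-2292$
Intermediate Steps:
$B = -234$ ($B = - 3 \cdot 26 \cdot 3 = \left(-3\right) 78 = -234$)
$j{\left(L \right)} = - 12 L^{2}$ ($j{\left(L \right)} = - 3 \left(L + L\right) \left(L + L\right) = - 3 \cdot 2 L 2 L = - 3 \cdot 4 L^{2} = - 12 L^{2}$)
$M = 48$ ($M = - \left(-12\right) \left(-2\right)^{2} = - \left(-12\right) 4 = \left(-1\right) \left(-48\right) = 48$)
$u{\left(6,-3 \right)} B + M = \left(4 + 6\right) \left(-234\right) + 48 = 10 \left(-234\right) + 48 = -2340 + 48 = -2292$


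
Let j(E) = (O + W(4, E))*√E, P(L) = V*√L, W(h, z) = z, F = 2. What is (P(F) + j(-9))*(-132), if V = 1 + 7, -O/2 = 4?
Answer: -1056*√2 + 6732*I ≈ -1493.4 + 6732.0*I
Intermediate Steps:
O = -8 (O = -2*4 = -8)
V = 8
P(L) = 8*√L
j(E) = √E*(-8 + E) (j(E) = (-8 + E)*√E = √E*(-8 + E))
(P(F) + j(-9))*(-132) = (8*√2 + √(-9)*(-8 - 9))*(-132) = (8*√2 + (3*I)*(-17))*(-132) = (8*√2 - 51*I)*(-132) = (-51*I + 8*√2)*(-132) = -1056*√2 + 6732*I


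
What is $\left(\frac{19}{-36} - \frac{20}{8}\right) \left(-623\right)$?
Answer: $\frac{67907}{36} \approx 1886.3$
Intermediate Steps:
$\left(\frac{19}{-36} - \frac{20}{8}\right) \left(-623\right) = \left(19 \left(- \frac{1}{36}\right) - \frac{5}{2}\right) \left(-623\right) = \left(- \frac{19}{36} - \frac{5}{2}\right) \left(-623\right) = \left(- \frac{109}{36}\right) \left(-623\right) = \frac{67907}{36}$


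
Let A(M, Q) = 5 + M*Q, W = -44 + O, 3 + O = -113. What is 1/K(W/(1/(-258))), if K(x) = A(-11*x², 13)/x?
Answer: -8256/48735498239 ≈ -1.6940e-7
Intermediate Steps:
O = -116 (O = -3 - 113 = -116)
W = -160 (W = -44 - 116 = -160)
K(x) = (5 - 143*x²)/x (K(x) = (5 - 11*x²*13)/x = (5 - 143*x²)/x)
1/K(W/(1/(-258))) = 1/(-(-22880)/(1/(-258)) + 5/((-160/(1/(-258))))) = 1/(-(-22880)/(-1/258) + 5/((-160/(-1/258)))) = 1/(-(-22880)*(-258) + 5/((-160*(-258)))) = 1/(-143*41280 + 5/41280) = 1/(-5903040 + 5*(1/41280)) = 1/(-5903040 + 1/8256) = 1/(-48735498239/8256) = -8256/48735498239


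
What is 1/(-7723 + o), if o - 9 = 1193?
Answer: -1/6521 ≈ -0.00015335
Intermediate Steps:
o = 1202 (o = 9 + 1193 = 1202)
1/(-7723 + o) = 1/(-7723 + 1202) = 1/(-6521) = -1/6521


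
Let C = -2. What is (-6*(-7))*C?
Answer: -84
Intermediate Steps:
(-6*(-7))*C = -6*(-7)*(-2) = 42*(-2) = -84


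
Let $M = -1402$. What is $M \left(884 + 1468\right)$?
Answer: $-3297504$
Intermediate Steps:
$M \left(884 + 1468\right) = - 1402 \left(884 + 1468\right) = \left(-1402\right) 2352 = -3297504$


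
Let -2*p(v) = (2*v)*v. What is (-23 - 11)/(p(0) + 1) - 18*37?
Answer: -700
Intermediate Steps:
p(v) = -v² (p(v) = -2*v*v/2 = -v²)
(-23 - 11)/(p(0) + 1) - 18*37 = (-23 - 11)/(-1*0² + 1) - 18*37 = -34/(-1*0 + 1) - 666 = -34/(0 + 1) - 666 = -34/1 - 666 = -34*1 - 666 = -34 - 666 = -700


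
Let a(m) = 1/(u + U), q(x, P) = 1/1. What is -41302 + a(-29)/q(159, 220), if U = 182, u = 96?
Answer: -11481955/278 ≈ -41302.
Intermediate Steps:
q(x, P) = 1
a(m) = 1/278 (a(m) = 1/(96 + 182) = 1/278)
-41302 + a(-29)/q(159, 220) = -41302 + (1/278)/1 = -41302 + (1/278)*1 = -41302 + 1/278 = -11481955/278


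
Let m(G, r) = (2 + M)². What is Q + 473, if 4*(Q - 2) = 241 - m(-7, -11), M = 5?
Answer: 523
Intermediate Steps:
m(G, r) = 49 (m(G, r) = (2 + 5)² = 7² = 49)
Q = 50 (Q = 2 + (241 - 1*49)/4 = 2 + (241 - 49)/4 = 2 + (¼)*192 = 2 + 48 = 50)
Q + 473 = 50 + 473 = 523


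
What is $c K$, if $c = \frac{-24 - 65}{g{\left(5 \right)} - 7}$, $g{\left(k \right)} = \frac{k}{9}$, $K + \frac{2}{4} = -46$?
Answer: $- \frac{74493}{116} \approx -642.18$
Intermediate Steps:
$K = - \frac{93}{2}$ ($K = - \frac{1}{2} - 46 = - \frac{93}{2} \approx -46.5$)
$g{\left(k \right)} = \frac{k}{9}$ ($g{\left(k \right)} = k \frac{1}{9} = \frac{k}{9}$)
$c = \frac{801}{58}$ ($c = \frac{-24 - 65}{\frac{1}{9} \cdot 5 - 7} = - \frac{89}{\frac{5}{9} - 7} = - \frac{89}{- \frac{58}{9}} = \left(-89\right) \left(- \frac{9}{58}\right) = \frac{801}{58} \approx 13.81$)
$c K = \frac{801}{58} \left(- \frac{93}{2}\right) = - \frac{74493}{116}$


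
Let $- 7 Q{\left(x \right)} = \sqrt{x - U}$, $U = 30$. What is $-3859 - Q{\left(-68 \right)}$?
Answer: $-3859 + i \sqrt{2} \approx -3859.0 + 1.4142 i$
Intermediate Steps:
$Q{\left(x \right)} = - \frac{\sqrt{-30 + x}}{7}$ ($Q{\left(x \right)} = - \frac{\sqrt{x - 30}}{7} = - \frac{\sqrt{-30 + x}}{7}$)
$-3859 - Q{\left(-68 \right)} = -3859 - - \frac{\sqrt{-30 - 68}}{7} = -3859 - - \frac{\sqrt{-98}}{7} = -3859 - - \frac{7 i \sqrt{2}}{7} = -3859 - - i \sqrt{2} = -3859 + i \sqrt{2}$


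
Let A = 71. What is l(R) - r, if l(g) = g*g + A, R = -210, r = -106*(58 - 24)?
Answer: 47775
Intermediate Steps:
r = -3604 (r = -106*34 = -3604)
l(g) = 71 + g² (l(g) = g*g + 71 = g² + 71 = 71 + g²)
l(R) - r = (71 + (-210)²) - 1*(-3604) = (71 + 44100) + 3604 = 44171 + 3604 = 47775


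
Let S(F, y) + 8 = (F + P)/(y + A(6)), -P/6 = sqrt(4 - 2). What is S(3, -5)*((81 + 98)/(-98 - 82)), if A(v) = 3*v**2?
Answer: 146959/18540 + 179*sqrt(2)/3090 ≈ 8.0085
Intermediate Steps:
P = -6*sqrt(2) (P = -6*sqrt(4 - 2) = -6*sqrt(2) ≈ -8.4853)
S(F, y) = -8 + (F - 6*sqrt(2))/(108 + y) (S(F, y) = -8 + (F - 6*sqrt(2))/(y + 3*6**2) = -8 + (F - 6*sqrt(2))/(y + 3*36) = -8 + (F - 6*sqrt(2))/(y + 108) = -8 + (F - 6*sqrt(2))/(108 + y))
S(3, -5)*((81 + 98)/(-98 - 82)) = ((-864 + 3 - 8*(-5) - 6*sqrt(2))/(108 - 5))*((81 + 98)/(-98 - 82)) = ((-864 + 3 + 40 - 6*sqrt(2))/103)*(179/(-180)) = ((-821 - 6*sqrt(2))/103)*(179*(-1/180)) = (-821/103 - 6*sqrt(2)/103)*(-179/180) = 146959/18540 + 179*sqrt(2)/3090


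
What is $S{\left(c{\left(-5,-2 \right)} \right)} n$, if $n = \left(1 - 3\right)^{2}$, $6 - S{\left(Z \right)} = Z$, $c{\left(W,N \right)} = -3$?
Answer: $36$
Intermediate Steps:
$S{\left(Z \right)} = 6 - Z$
$n = 4$ ($n = \left(-2\right)^{2} = 4$)
$S{\left(c{\left(-5,-2 \right)} \right)} n = \left(6 - -3\right) 4 = \left(6 + 3\right) 4 = 9 \cdot 4 = 36$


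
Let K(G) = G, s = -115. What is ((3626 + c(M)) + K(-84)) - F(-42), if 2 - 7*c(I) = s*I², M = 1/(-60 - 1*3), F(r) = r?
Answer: 99582325/27783 ≈ 3584.3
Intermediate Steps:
M = -1/63 (M = 1/(-60 - 3) = 1/(-63) = -1/63 ≈ -0.015873)
c(I) = 2/7 + 115*I²/7 (c(I) = 2/7 - (-115)*I²/7 = 2/7 + 115*I²/7)
((3626 + c(M)) + K(-84)) - F(-42) = ((3626 + (2/7 + 115*(-1/63)²/7)) - 84) - 1*(-42) = ((3626 + (2/7 + (115/7)*(1/3969))) - 84) + 42 = ((3626 + (2/7 + 115/27783)) - 84) + 42 = ((3626 + 8053/27783) - 84) + 42 = (100749211/27783 - 84) + 42 = 98415439/27783 + 42 = 99582325/27783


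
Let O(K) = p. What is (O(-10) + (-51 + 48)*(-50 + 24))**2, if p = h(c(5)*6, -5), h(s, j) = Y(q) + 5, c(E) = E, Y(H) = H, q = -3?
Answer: 6400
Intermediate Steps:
h(s, j) = 2 (h(s, j) = -3 + 5 = 2)
p = 2
O(K) = 2
(O(-10) + (-51 + 48)*(-50 + 24))**2 = (2 + (-51 + 48)*(-50 + 24))**2 = (2 - 3*(-26))**2 = (2 + 78)**2 = 80**2 = 6400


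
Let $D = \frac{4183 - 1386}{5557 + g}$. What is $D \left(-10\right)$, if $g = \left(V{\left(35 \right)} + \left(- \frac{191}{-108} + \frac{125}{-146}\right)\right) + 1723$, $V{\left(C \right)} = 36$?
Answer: $- \frac{220515480}{57686537} \approx -3.8227$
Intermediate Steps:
$g = \frac{13875149}{7884}$ ($g = \left(36 + \left(- \frac{191}{-108} + \frac{125}{-146}\right)\right) + 1723 = \left(36 + \left(\left(-191\right) \left(- \frac{1}{108}\right) + 125 \left(- \frac{1}{146}\right)\right)\right) + 1723 = \left(36 + \left(\frac{191}{108} - \frac{125}{146}\right)\right) + 1723 = \left(36 + \frac{7193}{7884}\right) + 1723 = \frac{291017}{7884} + 1723 = \frac{13875149}{7884} \approx 1759.9$)
$D = \frac{22051548}{57686537}$ ($D = \frac{4183 - 1386}{5557 + \frac{13875149}{7884}} = \frac{2797}{\frac{57686537}{7884}} = 2797 \cdot \frac{7884}{57686537} = \frac{22051548}{57686537} \approx 0.38227$)
$D \left(-10\right) = \frac{22051548}{57686537} \left(-10\right) = - \frac{220515480}{57686537}$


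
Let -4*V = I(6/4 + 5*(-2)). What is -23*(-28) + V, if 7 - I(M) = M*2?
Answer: 638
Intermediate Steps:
I(M) = 7 - 2*M (I(M) = 7 - M*2 = 7 - 2*M)
V = -6 (V = -(7 - 2*(6/4 + 5*(-2)))/4 = -(7 - 2*(6*(¼) - 10))/4 = -(7 - 2*(3/2 - 10))/4 = -(7 - 2*(-17/2))/4 = -(7 + 17)/4 = -¼*24 = -6)
-23*(-28) + V = -23*(-28) - 6 = 644 - 6 = 638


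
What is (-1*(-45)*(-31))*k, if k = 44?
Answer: -61380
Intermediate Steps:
(-1*(-45)*(-31))*k = (-1*(-45)*(-31))*44 = (45*(-31))*44 = -1395*44 = -61380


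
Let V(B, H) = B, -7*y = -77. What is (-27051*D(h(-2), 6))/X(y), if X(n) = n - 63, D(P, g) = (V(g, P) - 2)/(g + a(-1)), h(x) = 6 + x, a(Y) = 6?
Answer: 9017/52 ≈ 173.40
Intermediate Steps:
y = 11 (y = -⅐*(-77) = 11)
D(P, g) = (-2 + g)/(6 + g) (D(P, g) = (g - 2)/(g + 6) = (-2 + g)/(6 + g))
X(n) = -63 + n
(-27051*D(h(-2), 6))/X(y) = (-27051*(-2 + 6)/(6 + 6))/(-63 + 11) = -27051*4/12/(-52) = -9017*4/4*(-1/52) = -27051*⅓*(-1/52) = -9017*(-1/52) = 9017/52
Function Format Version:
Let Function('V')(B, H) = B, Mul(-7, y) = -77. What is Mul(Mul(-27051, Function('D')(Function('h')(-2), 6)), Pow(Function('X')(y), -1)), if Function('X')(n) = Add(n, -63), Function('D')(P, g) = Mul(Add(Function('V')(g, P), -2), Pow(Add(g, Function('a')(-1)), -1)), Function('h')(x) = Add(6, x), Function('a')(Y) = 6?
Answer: Rational(9017, 52) ≈ 173.40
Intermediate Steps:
y = 11 (y = Mul(Rational(-1, 7), -77) = 11)
Function('D')(P, g) = Mul(Pow(Add(6, g), -1), Add(-2, g)) (Function('D')(P, g) = Mul(Add(g, -2), Pow(Add(g, 6), -1)) = Mul(Add(-2, g), Pow(Add(6, g), -1)) = Mul(Pow(Add(6, g), -1), Add(-2, g)))
Function('X')(n) = Add(-63, n)
Mul(Mul(-27051, Function('D')(Function('h')(-2), 6)), Pow(Function('X')(y), -1)) = Mul(Mul(-27051, Mul(Pow(Add(6, 6), -1), Add(-2, 6))), Pow(Add(-63, 11), -1)) = Mul(Mul(-27051, Mul(Pow(12, -1), 4)), Pow(-52, -1)) = Mul(Mul(-27051, Mul(Rational(1, 12), 4)), Rational(-1, 52)) = Mul(Mul(-27051, Rational(1, 3)), Rational(-1, 52)) = Mul(-9017, Rational(-1, 52)) = Rational(9017, 52)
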